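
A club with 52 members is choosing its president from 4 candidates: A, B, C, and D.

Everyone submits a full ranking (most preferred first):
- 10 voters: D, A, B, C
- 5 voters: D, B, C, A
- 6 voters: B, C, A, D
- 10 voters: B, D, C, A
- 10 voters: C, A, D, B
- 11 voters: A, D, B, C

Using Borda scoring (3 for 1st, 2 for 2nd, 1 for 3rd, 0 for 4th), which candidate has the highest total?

A: 10×2 + 5×0 + 6×1 + 10×0 + 10×2 + 11×3 = 79
B: 10×1 + 5×2 + 6×3 + 10×3 + 10×0 + 11×1 = 79
C: 10×0 + 5×1 + 6×2 + 10×1 + 10×3 + 11×0 = 57
D: 10×3 + 5×3 + 6×0 + 10×2 + 10×1 + 11×2 = 97

D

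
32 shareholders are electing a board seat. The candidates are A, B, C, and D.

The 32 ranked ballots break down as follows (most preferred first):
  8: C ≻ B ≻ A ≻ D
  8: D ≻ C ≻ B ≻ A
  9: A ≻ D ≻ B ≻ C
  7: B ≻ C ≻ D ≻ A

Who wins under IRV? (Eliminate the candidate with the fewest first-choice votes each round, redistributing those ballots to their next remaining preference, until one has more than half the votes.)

Round 1: A 9, B 7, C 8, D 8. B eliminated.
Round 2: A 9, C 15, D 8. D eliminated.
Round 3: A 9, C 23. C has a majority (≥17).

C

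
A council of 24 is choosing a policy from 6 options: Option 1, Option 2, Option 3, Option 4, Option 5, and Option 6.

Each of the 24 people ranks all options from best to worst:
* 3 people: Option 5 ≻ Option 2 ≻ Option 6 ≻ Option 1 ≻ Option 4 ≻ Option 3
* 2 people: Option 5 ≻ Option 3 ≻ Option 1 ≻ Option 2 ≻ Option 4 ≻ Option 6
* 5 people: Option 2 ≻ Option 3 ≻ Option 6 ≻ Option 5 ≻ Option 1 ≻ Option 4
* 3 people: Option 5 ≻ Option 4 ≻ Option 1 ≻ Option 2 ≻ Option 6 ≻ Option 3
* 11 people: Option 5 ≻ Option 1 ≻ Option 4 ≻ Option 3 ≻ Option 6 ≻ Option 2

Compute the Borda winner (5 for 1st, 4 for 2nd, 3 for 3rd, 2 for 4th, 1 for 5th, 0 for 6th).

Option 1: 3×2 + 2×3 + 5×1 + 3×3 + 11×4 = 70
Option 2: 3×4 + 2×2 + 5×5 + 3×2 + 11×0 = 47
Option 3: 3×0 + 2×4 + 5×4 + 3×0 + 11×2 = 50
Option 4: 3×1 + 2×1 + 5×0 + 3×4 + 11×3 = 50
Option 5: 3×5 + 2×5 + 5×2 + 3×5 + 11×5 = 105
Option 6: 3×3 + 2×0 + 5×3 + 3×1 + 11×1 = 38

Option 5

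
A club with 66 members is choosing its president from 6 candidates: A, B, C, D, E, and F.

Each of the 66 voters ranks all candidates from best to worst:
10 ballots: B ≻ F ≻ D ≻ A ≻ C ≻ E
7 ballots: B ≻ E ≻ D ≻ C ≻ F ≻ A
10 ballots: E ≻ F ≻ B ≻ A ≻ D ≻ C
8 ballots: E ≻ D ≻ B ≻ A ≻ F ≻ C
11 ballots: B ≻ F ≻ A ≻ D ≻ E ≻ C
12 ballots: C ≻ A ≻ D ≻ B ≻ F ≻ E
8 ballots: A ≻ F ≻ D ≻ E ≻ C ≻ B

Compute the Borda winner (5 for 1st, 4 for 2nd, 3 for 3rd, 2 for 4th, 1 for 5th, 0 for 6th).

B

A: 10×2 + 7×0 + 10×2 + 8×2 + 11×3 + 12×4 + 8×5 = 177
B: 10×5 + 7×5 + 10×3 + 8×3 + 11×5 + 12×2 + 8×0 = 218
C: 10×1 + 7×2 + 10×0 + 8×0 + 11×0 + 12×5 + 8×1 = 92
D: 10×3 + 7×3 + 10×1 + 8×4 + 11×2 + 12×3 + 8×3 = 175
E: 10×0 + 7×4 + 10×5 + 8×5 + 11×1 + 12×0 + 8×2 = 145
F: 10×4 + 7×1 + 10×4 + 8×1 + 11×4 + 12×1 + 8×4 = 183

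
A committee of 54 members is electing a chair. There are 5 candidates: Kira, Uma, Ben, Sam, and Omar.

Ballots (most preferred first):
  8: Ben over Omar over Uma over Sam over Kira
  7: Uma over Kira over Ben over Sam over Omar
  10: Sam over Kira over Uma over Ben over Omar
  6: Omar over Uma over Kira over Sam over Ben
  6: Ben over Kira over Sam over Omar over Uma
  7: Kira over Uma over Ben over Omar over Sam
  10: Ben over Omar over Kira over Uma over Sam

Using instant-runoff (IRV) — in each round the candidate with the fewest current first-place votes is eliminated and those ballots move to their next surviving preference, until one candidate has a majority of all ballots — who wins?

Uma

Round 1: Kira 7, Uma 7, Ben 24, Sam 10, Omar 6. Omar eliminated.
Round 2: Kira 7, Uma 13, Ben 24, Sam 10. Kira eliminated.
Round 3: Uma 20, Ben 24, Sam 10. Sam eliminated.
Round 4: Uma 30, Ben 24. Uma has a majority (≥28).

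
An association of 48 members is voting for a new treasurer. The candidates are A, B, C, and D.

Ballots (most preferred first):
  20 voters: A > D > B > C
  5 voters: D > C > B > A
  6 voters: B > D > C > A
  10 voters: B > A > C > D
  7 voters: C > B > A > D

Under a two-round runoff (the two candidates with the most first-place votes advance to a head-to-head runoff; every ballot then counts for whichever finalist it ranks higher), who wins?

B

Round 1 first-place votes: A 20, B 16, C 7, D 5. A and B advance.
Runoff: A is ranked above B on 20 ballots, B above A on 28.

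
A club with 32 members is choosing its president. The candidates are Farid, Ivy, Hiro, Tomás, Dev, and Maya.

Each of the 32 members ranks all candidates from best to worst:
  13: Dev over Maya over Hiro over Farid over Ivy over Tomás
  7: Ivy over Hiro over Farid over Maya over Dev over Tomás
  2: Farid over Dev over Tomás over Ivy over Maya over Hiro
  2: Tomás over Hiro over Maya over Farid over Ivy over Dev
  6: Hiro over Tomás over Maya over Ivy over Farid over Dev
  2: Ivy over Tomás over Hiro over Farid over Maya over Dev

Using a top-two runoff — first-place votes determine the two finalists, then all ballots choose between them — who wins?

Round 1 first-place votes: Farid 2, Ivy 9, Hiro 6, Tomás 2, Dev 13, Maya 0. Dev and Ivy advance.
Runoff: Dev is ranked above Ivy on 15 ballots, Ivy above Dev on 17.

Ivy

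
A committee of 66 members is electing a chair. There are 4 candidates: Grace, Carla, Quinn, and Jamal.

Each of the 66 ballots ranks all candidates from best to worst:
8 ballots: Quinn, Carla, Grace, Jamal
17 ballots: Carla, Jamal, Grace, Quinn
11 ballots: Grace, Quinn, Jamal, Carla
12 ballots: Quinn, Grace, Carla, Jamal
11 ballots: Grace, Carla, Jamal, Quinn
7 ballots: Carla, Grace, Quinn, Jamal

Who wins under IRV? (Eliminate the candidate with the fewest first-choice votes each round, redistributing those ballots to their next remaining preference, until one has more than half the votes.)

Grace

Round 1: Grace 22, Carla 24, Quinn 20, Jamal 0. Jamal eliminated.
Round 2: Grace 22, Carla 24, Quinn 20. Quinn eliminated.
Round 3: Grace 34, Carla 32. Grace has a majority (≥34).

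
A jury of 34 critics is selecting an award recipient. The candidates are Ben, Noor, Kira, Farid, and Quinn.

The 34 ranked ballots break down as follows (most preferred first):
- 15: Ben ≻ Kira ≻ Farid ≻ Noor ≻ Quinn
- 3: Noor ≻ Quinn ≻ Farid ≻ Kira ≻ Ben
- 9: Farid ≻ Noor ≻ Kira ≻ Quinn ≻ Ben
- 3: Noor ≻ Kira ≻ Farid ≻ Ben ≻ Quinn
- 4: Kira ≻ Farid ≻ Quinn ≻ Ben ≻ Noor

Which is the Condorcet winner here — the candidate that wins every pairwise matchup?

Kira vs Ben: 19–15
Kira vs Noor: 19–15
Kira vs Farid: 22–12
Kira vs Quinn: 31–3
Kira beats every other candidate.

Kira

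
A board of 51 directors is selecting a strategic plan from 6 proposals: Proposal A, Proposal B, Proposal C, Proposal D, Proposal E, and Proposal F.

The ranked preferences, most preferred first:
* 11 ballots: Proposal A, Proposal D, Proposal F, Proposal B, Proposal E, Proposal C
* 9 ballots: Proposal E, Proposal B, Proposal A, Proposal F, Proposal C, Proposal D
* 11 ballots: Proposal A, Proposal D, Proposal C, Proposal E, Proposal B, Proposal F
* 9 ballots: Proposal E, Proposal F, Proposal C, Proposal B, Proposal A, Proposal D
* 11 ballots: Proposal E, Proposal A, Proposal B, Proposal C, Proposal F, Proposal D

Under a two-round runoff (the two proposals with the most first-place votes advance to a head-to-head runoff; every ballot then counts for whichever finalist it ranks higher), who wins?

Round 1 first-place votes: Proposal A 22, Proposal B 0, Proposal C 0, Proposal D 0, Proposal E 29, Proposal F 0. Proposal E and Proposal A advance.
Runoff: Proposal E is ranked above Proposal A on 29 ballots, Proposal A above Proposal E on 22.

Proposal E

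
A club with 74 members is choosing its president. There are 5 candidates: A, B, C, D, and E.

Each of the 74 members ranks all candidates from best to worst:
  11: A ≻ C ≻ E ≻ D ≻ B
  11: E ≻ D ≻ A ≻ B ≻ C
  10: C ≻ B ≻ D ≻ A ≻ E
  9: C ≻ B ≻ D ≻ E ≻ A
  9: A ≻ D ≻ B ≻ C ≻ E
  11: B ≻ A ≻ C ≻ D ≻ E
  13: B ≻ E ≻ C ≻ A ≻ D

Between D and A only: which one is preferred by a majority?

D is ranked above A on 30 ballots; A above D on 44.

A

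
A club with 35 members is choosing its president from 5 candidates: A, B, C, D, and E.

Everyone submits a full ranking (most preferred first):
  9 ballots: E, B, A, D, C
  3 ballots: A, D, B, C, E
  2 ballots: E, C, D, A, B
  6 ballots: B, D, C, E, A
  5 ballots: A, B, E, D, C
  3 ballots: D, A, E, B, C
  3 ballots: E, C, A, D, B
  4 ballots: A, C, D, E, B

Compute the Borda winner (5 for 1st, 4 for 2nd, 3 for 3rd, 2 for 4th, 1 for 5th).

A: 9×3 + 3×5 + 2×2 + 6×1 + 5×5 + 3×4 + 3×3 + 4×5 = 118
B: 9×4 + 3×3 + 2×1 + 6×5 + 5×4 + 3×2 + 3×1 + 4×1 = 110
C: 9×1 + 3×2 + 2×4 + 6×3 + 5×1 + 3×1 + 3×4 + 4×4 = 77
D: 9×2 + 3×4 + 2×3 + 6×4 + 5×2 + 3×5 + 3×2 + 4×3 = 103
E: 9×5 + 3×1 + 2×5 + 6×2 + 5×3 + 3×3 + 3×5 + 4×2 = 117

A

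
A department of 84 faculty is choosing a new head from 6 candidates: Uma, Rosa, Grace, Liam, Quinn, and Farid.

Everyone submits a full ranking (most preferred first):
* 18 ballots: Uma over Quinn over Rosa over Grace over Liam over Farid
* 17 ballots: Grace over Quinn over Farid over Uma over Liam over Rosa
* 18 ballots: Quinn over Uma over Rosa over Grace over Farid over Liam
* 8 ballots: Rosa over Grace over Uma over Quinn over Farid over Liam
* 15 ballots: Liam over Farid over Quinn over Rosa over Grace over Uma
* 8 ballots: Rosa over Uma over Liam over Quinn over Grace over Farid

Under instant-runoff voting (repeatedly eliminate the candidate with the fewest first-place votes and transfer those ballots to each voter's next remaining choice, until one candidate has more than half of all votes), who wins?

Round 1: Uma 18, Rosa 16, Grace 17, Liam 15, Quinn 18, Farid 0. Farid eliminated.
Round 2: Uma 18, Rosa 16, Grace 17, Liam 15, Quinn 18. Liam eliminated.
Round 3: Uma 18, Rosa 16, Grace 17, Quinn 33. Rosa eliminated.
Round 4: Uma 26, Grace 25, Quinn 33. Grace eliminated.
Round 5: Uma 34, Quinn 50. Quinn has a majority (≥43).

Quinn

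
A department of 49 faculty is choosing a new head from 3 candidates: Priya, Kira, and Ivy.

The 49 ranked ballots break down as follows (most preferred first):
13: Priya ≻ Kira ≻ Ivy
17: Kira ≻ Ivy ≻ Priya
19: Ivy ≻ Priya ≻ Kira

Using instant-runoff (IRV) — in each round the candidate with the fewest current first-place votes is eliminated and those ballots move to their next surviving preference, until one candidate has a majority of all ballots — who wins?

Round 1: Priya 13, Kira 17, Ivy 19. Priya eliminated.
Round 2: Kira 30, Ivy 19. Kira has a majority (≥25).

Kira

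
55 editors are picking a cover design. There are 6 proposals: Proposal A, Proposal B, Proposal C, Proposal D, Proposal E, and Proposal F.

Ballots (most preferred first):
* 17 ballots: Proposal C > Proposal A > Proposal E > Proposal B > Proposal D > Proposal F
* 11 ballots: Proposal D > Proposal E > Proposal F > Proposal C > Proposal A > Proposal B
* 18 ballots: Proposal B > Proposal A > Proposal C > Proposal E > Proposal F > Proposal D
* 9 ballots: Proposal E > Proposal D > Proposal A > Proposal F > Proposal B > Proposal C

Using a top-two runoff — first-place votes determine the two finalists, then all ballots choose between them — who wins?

Round 1 first-place votes: Proposal A 0, Proposal B 18, Proposal C 17, Proposal D 11, Proposal E 9, Proposal F 0. Proposal B and Proposal C advance.
Runoff: Proposal B is ranked above Proposal C on 27 ballots, Proposal C above Proposal B on 28.

Proposal C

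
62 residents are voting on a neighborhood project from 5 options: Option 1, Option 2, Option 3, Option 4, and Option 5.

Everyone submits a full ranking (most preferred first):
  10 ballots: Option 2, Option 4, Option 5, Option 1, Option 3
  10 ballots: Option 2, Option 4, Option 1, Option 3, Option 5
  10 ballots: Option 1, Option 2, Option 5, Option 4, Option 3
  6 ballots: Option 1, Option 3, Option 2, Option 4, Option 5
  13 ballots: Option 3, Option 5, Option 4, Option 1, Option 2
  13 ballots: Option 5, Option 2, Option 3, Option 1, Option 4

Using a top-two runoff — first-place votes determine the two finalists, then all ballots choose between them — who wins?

Round 1 first-place votes: Option 1 16, Option 2 20, Option 3 13, Option 4 0, Option 5 13. Option 2 and Option 1 advance.
Runoff: Option 2 is ranked above Option 1 on 33 ballots, Option 1 above Option 2 on 29.

Option 2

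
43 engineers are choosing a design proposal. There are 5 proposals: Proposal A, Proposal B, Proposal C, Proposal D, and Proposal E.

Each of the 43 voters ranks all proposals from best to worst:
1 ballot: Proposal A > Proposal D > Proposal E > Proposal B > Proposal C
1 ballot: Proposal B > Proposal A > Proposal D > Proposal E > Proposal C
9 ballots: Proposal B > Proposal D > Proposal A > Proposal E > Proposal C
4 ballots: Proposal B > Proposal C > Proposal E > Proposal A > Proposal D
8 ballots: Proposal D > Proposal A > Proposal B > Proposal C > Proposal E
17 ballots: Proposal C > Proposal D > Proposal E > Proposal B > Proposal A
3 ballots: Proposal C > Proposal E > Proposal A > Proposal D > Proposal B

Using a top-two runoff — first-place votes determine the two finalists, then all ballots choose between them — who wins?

Round 1 first-place votes: Proposal A 1, Proposal B 14, Proposal C 20, Proposal D 8, Proposal E 0. Proposal C and Proposal B advance.
Runoff: Proposal C is ranked above Proposal B on 20 ballots, Proposal B above Proposal C on 23.

Proposal B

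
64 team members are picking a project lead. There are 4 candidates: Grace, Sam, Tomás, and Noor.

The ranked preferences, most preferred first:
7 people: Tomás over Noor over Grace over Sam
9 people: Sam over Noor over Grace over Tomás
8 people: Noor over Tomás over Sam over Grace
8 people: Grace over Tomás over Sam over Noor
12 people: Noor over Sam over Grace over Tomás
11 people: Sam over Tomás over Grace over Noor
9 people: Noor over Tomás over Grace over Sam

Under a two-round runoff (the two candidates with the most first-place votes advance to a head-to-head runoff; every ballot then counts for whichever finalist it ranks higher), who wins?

Round 1 first-place votes: Grace 8, Sam 20, Tomás 7, Noor 29. Noor and Sam advance.
Runoff: Noor is ranked above Sam on 36 ballots, Sam above Noor on 28.

Noor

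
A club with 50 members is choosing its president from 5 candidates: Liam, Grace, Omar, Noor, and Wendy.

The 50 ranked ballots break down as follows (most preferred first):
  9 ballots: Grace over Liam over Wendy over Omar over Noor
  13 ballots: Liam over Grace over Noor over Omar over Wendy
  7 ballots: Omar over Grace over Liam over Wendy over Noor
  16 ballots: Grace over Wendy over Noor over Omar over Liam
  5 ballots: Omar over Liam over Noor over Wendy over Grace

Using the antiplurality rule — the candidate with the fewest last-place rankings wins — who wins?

Last-place votes: Liam 16, Grace 5, Omar 0, Noor 16, Wendy 13.

Omar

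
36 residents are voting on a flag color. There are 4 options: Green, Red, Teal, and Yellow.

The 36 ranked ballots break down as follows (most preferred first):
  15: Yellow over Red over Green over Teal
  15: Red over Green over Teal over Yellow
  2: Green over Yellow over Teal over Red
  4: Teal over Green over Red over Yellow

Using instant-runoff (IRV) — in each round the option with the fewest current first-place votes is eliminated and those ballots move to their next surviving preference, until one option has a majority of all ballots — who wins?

Red

Round 1: Green 2, Red 15, Teal 4, Yellow 15. Green eliminated.
Round 2: Red 15, Teal 4, Yellow 17. Teal eliminated.
Round 3: Red 19, Yellow 17. Red has a majority (≥19).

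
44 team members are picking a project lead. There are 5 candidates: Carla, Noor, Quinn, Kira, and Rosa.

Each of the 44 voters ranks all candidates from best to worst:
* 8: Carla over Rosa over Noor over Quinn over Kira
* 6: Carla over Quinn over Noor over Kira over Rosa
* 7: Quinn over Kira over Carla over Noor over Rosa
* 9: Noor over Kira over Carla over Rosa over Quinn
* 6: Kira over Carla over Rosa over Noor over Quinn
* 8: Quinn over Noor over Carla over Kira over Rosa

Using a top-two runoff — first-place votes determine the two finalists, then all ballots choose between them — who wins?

Round 1 first-place votes: Carla 14, Noor 9, Quinn 15, Kira 6, Rosa 0. Quinn and Carla advance.
Runoff: Quinn is ranked above Carla on 15 ballots, Carla above Quinn on 29.

Carla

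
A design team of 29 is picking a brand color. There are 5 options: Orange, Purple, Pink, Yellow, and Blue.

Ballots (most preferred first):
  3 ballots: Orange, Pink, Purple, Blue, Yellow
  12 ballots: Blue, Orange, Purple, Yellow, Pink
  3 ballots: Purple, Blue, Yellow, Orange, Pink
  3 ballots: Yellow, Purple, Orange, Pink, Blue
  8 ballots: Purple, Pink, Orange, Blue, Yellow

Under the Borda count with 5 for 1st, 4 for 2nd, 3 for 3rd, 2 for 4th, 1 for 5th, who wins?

Purple

Orange: 3×5 + 12×4 + 3×2 + 3×3 + 8×3 = 102
Purple: 3×3 + 12×3 + 3×5 + 3×4 + 8×5 = 112
Pink: 3×4 + 12×1 + 3×1 + 3×2 + 8×4 = 65
Yellow: 3×1 + 12×2 + 3×3 + 3×5 + 8×1 = 59
Blue: 3×2 + 12×5 + 3×4 + 3×1 + 8×2 = 97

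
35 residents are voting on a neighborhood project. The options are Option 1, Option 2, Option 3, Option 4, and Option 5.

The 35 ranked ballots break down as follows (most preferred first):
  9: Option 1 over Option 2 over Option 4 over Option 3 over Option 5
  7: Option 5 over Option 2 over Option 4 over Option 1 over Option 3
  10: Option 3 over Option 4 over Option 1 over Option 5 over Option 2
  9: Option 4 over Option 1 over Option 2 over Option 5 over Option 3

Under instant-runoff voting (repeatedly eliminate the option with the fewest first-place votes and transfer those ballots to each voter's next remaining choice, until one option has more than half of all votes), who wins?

Option 4

Round 1: Option 1 9, Option 2 0, Option 3 10, Option 4 9, Option 5 7. Option 2 eliminated.
Round 2: Option 1 9, Option 3 10, Option 4 9, Option 5 7. Option 5 eliminated.
Round 3: Option 1 9, Option 3 10, Option 4 16. Option 1 eliminated.
Round 4: Option 3 10, Option 4 25. Option 4 has a majority (≥18).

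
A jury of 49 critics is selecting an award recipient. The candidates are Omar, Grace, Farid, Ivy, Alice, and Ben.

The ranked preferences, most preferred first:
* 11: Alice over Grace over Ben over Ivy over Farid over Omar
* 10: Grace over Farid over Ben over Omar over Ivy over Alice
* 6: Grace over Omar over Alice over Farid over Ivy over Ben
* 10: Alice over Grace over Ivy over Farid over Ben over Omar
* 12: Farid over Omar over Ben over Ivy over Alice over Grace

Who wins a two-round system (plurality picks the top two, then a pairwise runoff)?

Alice

Round 1 first-place votes: Omar 0, Grace 16, Farid 12, Ivy 0, Alice 21, Ben 0. Alice and Grace advance.
Runoff: Alice is ranked above Grace on 33 ballots, Grace above Alice on 16.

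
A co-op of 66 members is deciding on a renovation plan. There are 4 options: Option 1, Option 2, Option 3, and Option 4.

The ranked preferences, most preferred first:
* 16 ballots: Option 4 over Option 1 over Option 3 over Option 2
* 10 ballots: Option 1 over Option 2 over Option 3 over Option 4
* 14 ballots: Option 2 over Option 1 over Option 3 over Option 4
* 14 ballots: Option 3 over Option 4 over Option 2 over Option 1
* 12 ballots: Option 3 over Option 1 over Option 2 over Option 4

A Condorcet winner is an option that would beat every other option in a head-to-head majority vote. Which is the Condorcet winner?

Option 1 vs Option 2: 38–28
Option 1 vs Option 3: 40–26
Option 1 vs Option 4: 36–30
Option 1 beats every other option.

Option 1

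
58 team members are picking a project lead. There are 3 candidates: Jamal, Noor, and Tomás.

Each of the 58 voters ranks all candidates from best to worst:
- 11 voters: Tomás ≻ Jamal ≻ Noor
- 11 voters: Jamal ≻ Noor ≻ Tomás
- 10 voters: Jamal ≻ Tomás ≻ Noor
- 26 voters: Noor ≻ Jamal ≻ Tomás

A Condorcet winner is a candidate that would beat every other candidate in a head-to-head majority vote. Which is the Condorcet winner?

Jamal vs Noor: 32–26
Jamal vs Tomás: 47–11
Jamal beats every other candidate.

Jamal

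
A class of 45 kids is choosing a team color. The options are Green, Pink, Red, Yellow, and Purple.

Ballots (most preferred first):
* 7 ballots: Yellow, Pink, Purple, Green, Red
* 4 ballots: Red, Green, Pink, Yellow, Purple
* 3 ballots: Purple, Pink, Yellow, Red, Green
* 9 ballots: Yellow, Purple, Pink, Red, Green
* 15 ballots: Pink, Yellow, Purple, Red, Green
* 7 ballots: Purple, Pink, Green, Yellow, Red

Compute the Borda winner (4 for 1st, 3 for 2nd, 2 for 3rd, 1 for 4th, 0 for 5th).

Pink

Green: 7×1 + 4×3 + 3×0 + 9×0 + 15×0 + 7×2 = 33
Pink: 7×3 + 4×2 + 3×3 + 9×2 + 15×4 + 7×3 = 137
Red: 7×0 + 4×4 + 3×1 + 9×1 + 15×1 + 7×0 = 43
Yellow: 7×4 + 4×1 + 3×2 + 9×4 + 15×3 + 7×1 = 126
Purple: 7×2 + 4×0 + 3×4 + 9×3 + 15×2 + 7×4 = 111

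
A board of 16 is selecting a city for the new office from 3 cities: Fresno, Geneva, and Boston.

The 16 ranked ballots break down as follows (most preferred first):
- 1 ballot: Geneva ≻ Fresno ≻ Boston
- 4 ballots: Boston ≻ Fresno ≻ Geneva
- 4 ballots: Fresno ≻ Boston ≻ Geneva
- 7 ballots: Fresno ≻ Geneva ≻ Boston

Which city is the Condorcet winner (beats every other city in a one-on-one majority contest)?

Fresno

Fresno vs Geneva: 15–1
Fresno vs Boston: 12–4
Fresno beats every other city.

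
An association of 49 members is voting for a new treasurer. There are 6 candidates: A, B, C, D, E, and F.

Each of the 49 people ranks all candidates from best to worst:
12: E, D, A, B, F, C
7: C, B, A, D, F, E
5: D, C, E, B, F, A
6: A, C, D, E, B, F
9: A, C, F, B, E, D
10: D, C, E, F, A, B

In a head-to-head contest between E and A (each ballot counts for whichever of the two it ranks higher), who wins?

E is ranked above A on 27 ballots; A above E on 22.

E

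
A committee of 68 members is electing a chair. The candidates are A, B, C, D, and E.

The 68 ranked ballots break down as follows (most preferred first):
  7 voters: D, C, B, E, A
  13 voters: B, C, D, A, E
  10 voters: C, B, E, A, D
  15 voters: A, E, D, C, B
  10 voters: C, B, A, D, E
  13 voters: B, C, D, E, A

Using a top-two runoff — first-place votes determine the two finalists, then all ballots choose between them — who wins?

C

Round 1 first-place votes: A 15, B 26, C 20, D 7, E 0. B and C advance.
Runoff: B is ranked above C on 26 ballots, C above B on 42.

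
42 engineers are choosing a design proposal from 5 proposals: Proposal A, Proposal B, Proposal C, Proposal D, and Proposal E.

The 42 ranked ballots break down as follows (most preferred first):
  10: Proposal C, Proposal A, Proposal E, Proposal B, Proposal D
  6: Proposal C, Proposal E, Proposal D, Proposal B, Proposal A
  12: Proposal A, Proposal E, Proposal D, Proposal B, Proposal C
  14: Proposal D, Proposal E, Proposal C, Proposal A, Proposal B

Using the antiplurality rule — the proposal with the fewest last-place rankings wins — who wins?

Proposal E

Last-place votes: Proposal A 6, Proposal B 14, Proposal C 12, Proposal D 10, Proposal E 0.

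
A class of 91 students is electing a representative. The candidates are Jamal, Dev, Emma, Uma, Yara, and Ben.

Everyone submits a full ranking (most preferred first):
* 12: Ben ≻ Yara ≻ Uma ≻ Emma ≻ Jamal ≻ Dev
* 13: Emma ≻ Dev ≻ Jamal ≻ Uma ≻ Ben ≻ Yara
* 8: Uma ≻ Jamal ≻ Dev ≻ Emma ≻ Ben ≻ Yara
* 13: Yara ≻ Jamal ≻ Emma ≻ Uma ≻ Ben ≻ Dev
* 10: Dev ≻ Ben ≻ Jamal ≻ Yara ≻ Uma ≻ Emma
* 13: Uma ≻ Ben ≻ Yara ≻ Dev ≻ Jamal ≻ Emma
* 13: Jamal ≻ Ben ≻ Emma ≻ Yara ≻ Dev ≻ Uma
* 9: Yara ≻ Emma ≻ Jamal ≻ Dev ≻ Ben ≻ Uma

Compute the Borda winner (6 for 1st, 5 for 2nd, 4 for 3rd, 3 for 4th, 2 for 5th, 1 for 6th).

Jamal: 12×2 + 13×4 + 8×5 + 13×5 + 10×4 + 13×2 + 13×6 + 9×4 = 361
Dev: 12×1 + 13×5 + 8×4 + 13×1 + 10×6 + 13×3 + 13×2 + 9×3 = 274
Emma: 12×3 + 13×6 + 8×3 + 13×4 + 10×1 + 13×1 + 13×4 + 9×5 = 310
Uma: 12×4 + 13×3 + 8×6 + 13×3 + 10×2 + 13×6 + 13×1 + 9×1 = 294
Yara: 12×5 + 13×1 + 8×1 + 13×6 + 10×3 + 13×4 + 13×3 + 9×6 = 334
Ben: 12×6 + 13×2 + 8×2 + 13×2 + 10×5 + 13×5 + 13×5 + 9×2 = 338

Jamal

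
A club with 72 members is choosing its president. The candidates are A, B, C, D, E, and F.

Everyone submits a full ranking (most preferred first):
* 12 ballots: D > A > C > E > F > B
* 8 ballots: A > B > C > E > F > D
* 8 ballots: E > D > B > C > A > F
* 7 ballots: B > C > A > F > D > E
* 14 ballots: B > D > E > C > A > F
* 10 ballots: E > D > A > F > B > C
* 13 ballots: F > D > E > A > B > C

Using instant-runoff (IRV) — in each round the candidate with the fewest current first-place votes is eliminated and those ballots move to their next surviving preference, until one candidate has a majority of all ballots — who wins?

E

Round 1: A 8, B 21, C 0, D 12, E 18, F 13. C eliminated.
Round 2: A 8, B 21, D 12, E 18, F 13. A eliminated.
Round 3: B 29, D 12, E 18, F 13. D eliminated.
Round 4: B 29, E 30, F 13. F eliminated.
Round 5: B 29, E 43. E has a majority (≥37).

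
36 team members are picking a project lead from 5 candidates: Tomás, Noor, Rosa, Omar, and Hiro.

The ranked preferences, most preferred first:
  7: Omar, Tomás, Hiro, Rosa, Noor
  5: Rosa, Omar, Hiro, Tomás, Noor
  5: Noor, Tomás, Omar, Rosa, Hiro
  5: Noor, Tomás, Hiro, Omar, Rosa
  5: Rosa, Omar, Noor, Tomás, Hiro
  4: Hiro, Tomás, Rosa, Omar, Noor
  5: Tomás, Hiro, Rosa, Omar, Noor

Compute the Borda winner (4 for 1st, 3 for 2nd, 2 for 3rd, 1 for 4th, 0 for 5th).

Tomás

Tomás: 7×3 + 5×1 + 5×3 + 5×3 + 5×1 + 4×3 + 5×4 = 93
Noor: 7×0 + 5×0 + 5×4 + 5×4 + 5×2 + 4×0 + 5×0 = 50
Rosa: 7×1 + 5×4 + 5×1 + 5×0 + 5×4 + 4×2 + 5×2 = 70
Omar: 7×4 + 5×3 + 5×2 + 5×1 + 5×3 + 4×1 + 5×1 = 82
Hiro: 7×2 + 5×2 + 5×0 + 5×2 + 5×0 + 4×4 + 5×3 = 65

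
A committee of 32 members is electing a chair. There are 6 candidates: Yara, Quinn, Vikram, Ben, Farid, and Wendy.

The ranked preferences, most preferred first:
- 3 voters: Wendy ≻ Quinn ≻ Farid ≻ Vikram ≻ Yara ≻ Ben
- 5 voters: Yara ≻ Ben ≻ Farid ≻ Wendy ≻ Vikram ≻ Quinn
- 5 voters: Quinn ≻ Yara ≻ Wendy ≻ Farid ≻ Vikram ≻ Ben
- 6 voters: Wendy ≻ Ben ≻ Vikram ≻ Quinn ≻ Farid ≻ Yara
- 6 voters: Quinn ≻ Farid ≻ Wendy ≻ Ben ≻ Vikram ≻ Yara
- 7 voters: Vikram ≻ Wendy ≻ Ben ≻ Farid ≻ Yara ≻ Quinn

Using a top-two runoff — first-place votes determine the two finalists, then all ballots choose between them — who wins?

Round 1 first-place votes: Yara 5, Quinn 11, Vikram 7, Ben 0, Farid 0, Wendy 9. Quinn and Wendy advance.
Runoff: Quinn is ranked above Wendy on 11 ballots, Wendy above Quinn on 21.

Wendy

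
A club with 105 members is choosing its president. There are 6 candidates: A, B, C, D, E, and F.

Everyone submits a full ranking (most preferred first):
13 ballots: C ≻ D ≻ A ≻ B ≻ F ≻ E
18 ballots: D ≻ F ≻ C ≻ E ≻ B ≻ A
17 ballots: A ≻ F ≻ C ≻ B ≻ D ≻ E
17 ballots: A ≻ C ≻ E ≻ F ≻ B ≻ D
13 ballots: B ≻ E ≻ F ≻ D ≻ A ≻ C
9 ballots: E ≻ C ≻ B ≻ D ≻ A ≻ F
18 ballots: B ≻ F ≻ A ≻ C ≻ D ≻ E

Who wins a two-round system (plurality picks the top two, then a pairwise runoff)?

B

Round 1 first-place votes: A 34, B 31, C 13, D 18, E 9, F 0. A and B advance.
Runoff: A is ranked above B on 47 ballots, B above A on 58.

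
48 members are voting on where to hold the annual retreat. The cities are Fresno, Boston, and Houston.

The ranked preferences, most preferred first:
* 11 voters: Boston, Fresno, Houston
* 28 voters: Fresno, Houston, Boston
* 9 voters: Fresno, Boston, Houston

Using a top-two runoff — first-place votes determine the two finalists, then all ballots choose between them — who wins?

Fresno

Round 1 first-place votes: Fresno 37, Boston 11, Houston 0. Fresno and Boston advance.
Runoff: Fresno is ranked above Boston on 37 ballots, Boston above Fresno on 11.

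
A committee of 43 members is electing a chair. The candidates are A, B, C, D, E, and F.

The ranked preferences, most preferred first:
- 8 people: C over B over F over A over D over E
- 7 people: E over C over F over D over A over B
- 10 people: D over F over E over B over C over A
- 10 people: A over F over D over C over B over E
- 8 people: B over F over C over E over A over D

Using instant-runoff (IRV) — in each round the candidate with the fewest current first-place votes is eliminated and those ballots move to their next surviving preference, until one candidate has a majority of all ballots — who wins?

C

Round 1: A 10, B 8, C 8, D 10, E 7, F 0. F eliminated.
Round 2: A 10, B 8, C 8, D 10, E 7. E eliminated.
Round 3: A 10, B 8, C 15, D 10. B eliminated.
Round 4: A 10, C 23, D 10. C has a majority (≥22).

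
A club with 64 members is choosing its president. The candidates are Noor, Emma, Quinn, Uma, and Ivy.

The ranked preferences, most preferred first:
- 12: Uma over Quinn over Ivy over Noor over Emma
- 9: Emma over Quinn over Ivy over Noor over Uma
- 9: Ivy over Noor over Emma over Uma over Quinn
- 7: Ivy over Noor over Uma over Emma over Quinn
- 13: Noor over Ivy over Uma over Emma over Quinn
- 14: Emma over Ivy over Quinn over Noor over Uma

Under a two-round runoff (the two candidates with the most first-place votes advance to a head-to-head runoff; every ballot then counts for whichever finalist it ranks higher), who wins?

Ivy

Round 1 first-place votes: Noor 13, Emma 23, Quinn 0, Uma 12, Ivy 16. Emma and Ivy advance.
Runoff: Emma is ranked above Ivy on 23 ballots, Ivy above Emma on 41.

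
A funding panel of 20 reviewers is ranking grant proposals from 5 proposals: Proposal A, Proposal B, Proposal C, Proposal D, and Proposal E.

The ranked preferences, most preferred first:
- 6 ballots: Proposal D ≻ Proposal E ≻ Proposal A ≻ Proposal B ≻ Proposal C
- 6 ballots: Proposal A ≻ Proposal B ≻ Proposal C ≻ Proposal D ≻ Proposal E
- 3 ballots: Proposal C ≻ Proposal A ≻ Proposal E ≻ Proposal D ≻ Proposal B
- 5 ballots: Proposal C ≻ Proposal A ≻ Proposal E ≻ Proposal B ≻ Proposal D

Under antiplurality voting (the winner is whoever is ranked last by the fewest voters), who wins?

Proposal A

Last-place votes: Proposal A 0, Proposal B 3, Proposal C 6, Proposal D 5, Proposal E 6.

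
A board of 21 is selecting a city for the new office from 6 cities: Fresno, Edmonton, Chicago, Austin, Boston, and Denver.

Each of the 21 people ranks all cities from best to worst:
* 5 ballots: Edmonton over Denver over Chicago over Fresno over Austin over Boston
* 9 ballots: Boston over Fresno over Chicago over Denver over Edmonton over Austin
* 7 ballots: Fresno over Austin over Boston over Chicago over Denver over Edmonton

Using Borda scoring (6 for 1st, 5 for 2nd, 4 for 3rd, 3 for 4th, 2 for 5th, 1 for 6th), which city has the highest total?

Fresno

Fresno: 5×3 + 9×5 + 7×6 = 102
Edmonton: 5×6 + 9×2 + 7×1 = 55
Chicago: 5×4 + 9×4 + 7×3 = 77
Austin: 5×2 + 9×1 + 7×5 = 54
Boston: 5×1 + 9×6 + 7×4 = 87
Denver: 5×5 + 9×3 + 7×2 = 66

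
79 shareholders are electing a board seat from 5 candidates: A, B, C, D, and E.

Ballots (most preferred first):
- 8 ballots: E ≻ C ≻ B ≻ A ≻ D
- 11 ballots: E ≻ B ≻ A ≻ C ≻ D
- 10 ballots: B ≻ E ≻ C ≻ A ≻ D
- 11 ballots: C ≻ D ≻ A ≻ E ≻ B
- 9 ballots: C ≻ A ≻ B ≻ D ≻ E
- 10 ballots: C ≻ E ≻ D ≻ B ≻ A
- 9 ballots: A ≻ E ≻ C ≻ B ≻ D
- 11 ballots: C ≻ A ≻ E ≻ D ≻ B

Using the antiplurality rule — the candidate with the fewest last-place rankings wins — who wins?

Last-place votes: A 10, B 22, C 0, D 38, E 9.

C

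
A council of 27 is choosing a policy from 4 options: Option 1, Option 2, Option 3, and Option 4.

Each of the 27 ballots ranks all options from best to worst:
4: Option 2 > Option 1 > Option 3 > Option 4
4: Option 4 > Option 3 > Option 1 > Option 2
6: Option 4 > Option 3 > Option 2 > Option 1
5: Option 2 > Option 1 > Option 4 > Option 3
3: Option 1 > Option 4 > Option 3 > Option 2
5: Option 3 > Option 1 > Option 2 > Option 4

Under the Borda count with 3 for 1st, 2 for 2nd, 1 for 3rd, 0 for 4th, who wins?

Option 3

Option 1: 4×2 + 4×1 + 6×0 + 5×2 + 3×3 + 5×2 = 41
Option 2: 4×3 + 4×0 + 6×1 + 5×3 + 3×0 + 5×1 = 38
Option 3: 4×1 + 4×2 + 6×2 + 5×0 + 3×1 + 5×3 = 42
Option 4: 4×0 + 4×3 + 6×3 + 5×1 + 3×2 + 5×0 = 41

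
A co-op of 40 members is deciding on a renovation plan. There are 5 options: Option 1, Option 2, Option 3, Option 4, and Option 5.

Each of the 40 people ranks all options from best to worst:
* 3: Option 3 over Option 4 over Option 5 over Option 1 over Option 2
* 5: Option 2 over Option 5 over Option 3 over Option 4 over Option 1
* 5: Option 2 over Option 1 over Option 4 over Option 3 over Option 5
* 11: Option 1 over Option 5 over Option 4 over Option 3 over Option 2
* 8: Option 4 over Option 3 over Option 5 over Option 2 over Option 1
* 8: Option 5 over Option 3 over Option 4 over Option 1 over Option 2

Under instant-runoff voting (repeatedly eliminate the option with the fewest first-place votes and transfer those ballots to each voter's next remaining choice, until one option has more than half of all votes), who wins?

Round 1: Option 1 11, Option 2 10, Option 3 3, Option 4 8, Option 5 8. Option 3 eliminated.
Round 2: Option 1 11, Option 2 10, Option 4 11, Option 5 8. Option 5 eliminated.
Round 3: Option 1 11, Option 2 10, Option 4 19. Option 2 eliminated.
Round 4: Option 1 16, Option 4 24. Option 4 has a majority (≥21).

Option 4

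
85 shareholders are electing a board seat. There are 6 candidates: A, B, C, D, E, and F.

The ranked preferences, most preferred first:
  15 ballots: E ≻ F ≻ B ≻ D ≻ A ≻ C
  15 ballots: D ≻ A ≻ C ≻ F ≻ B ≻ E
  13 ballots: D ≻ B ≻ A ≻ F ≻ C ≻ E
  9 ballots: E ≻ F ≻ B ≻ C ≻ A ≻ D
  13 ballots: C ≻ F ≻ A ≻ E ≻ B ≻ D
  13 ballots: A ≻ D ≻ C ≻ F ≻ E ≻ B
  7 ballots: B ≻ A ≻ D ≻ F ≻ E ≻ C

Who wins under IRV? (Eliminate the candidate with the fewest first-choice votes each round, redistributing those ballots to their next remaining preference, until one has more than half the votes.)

Round 1: A 13, B 7, C 13, D 28, E 24, F 0. F eliminated.
Round 2: A 13, B 7, C 13, D 28, E 24. B eliminated.
Round 3: A 20, C 13, D 28, E 24. C eliminated.
Round 4: A 33, D 28, E 24. E eliminated.
Round 5: A 42, D 43. D has a majority (≥43).

D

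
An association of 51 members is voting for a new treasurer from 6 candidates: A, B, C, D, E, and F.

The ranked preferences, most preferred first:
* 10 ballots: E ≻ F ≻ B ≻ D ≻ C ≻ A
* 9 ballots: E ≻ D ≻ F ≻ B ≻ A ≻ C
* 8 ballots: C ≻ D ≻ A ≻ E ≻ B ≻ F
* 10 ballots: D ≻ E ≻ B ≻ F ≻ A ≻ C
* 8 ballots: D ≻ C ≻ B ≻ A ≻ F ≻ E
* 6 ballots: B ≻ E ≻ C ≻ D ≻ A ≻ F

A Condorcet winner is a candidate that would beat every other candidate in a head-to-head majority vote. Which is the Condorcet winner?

D

D vs A: 51–0
D vs B: 35–16
D vs C: 37–14
D vs E: 26–25
D vs F: 41–10
D beats every other candidate.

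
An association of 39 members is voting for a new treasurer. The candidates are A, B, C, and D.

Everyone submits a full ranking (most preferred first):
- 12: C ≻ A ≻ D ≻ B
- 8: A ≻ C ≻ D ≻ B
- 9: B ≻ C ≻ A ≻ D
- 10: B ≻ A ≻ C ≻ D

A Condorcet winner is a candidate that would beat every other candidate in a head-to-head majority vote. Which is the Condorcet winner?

C vs A: 21–18
C vs B: 20–19
C vs D: 39–0
C beats every other candidate.

C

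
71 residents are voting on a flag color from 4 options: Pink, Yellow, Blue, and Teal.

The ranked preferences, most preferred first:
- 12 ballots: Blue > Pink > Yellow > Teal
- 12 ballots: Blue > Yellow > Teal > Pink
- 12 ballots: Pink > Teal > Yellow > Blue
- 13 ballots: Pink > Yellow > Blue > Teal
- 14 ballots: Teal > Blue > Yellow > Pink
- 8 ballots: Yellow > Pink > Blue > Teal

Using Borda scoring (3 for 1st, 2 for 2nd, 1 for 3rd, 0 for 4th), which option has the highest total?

Pink: 12×2 + 12×0 + 12×3 + 13×3 + 14×0 + 8×2 = 115
Yellow: 12×1 + 12×2 + 12×1 + 13×2 + 14×1 + 8×3 = 112
Blue: 12×3 + 12×3 + 12×0 + 13×1 + 14×2 + 8×1 = 121
Teal: 12×0 + 12×1 + 12×2 + 13×0 + 14×3 + 8×0 = 78

Blue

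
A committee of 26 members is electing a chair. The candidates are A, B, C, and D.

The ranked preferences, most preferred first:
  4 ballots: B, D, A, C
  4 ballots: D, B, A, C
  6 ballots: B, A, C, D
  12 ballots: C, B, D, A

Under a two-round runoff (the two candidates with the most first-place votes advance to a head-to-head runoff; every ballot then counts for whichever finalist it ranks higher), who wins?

Round 1 first-place votes: A 0, B 10, C 12, D 4. C and B advance.
Runoff: C is ranked above B on 12 ballots, B above C on 14.

B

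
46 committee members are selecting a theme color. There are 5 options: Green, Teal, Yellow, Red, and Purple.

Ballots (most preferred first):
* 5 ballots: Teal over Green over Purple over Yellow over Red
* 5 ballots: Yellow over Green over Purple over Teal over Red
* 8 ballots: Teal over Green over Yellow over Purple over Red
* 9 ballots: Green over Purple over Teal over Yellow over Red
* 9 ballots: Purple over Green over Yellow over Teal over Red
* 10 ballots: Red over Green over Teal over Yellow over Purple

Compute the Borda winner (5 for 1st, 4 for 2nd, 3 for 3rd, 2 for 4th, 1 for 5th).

Green

Green: 5×4 + 5×4 + 8×4 + 9×5 + 9×4 + 10×4 = 193
Teal: 5×5 + 5×2 + 8×5 + 9×3 + 9×2 + 10×3 = 150
Yellow: 5×2 + 5×5 + 8×3 + 9×2 + 9×3 + 10×2 = 124
Red: 5×1 + 5×1 + 8×1 + 9×1 + 9×1 + 10×5 = 86
Purple: 5×3 + 5×3 + 8×2 + 9×4 + 9×5 + 10×1 = 137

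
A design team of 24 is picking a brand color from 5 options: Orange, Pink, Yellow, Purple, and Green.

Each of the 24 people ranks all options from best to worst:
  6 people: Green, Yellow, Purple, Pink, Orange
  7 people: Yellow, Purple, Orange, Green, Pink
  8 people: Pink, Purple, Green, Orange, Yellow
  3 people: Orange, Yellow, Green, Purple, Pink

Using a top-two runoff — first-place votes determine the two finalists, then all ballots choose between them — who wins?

Round 1 first-place votes: Orange 3, Pink 8, Yellow 7, Purple 0, Green 6. Pink and Yellow advance.
Runoff: Pink is ranked above Yellow on 8 ballots, Yellow above Pink on 16.

Yellow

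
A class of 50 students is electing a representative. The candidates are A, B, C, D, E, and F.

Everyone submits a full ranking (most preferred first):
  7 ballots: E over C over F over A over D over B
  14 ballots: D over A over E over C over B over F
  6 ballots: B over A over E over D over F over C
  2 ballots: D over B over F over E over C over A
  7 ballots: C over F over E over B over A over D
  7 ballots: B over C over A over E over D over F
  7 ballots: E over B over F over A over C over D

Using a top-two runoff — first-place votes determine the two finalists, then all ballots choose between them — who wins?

Round 1 first-place votes: A 0, B 13, C 7, D 16, E 14, F 0. D and E advance.
Runoff: D is ranked above E on 16 ballots, E above D on 34.

E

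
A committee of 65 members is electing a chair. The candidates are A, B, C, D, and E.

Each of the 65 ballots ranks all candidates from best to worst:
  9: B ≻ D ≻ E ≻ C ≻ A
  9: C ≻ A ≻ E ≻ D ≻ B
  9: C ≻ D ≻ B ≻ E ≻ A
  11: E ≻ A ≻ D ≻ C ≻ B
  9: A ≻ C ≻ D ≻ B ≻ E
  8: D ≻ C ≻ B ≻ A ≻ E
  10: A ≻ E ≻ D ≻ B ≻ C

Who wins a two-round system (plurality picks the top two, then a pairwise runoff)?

C

Round 1 first-place votes: A 19, B 9, C 18, D 8, E 11. A and C advance.
Runoff: A is ranked above C on 30 ballots, C above A on 35.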